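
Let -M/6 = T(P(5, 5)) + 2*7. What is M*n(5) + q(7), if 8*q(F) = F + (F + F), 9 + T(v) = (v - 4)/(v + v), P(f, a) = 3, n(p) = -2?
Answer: 485/8 ≈ 60.625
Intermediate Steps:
T(v) = -9 + (-4 + v)/(2*v) (T(v) = -9 + (v - 4)/(v + v) = -9 + (-4 + v)/((2*v)) = -9 + (-4 + v)*(1/(2*v)) = -9 + (-4 + v)/(2*v))
q(F) = 3*F/8 (q(F) = (F + (F + F))/8 = (F + 2*F)/8 = (3*F)/8 = 3*F/8)
M = -29 (M = -6*((-17/2 - 2/3) + 2*7) = -6*((-17/2 - 2*⅓) + 14) = -6*((-17/2 - ⅔) + 14) = -6*(-55/6 + 14) = -6*29/6 = -29)
M*n(5) + q(7) = -29*(-2) + (3/8)*7 = 58 + 21/8 = 485/8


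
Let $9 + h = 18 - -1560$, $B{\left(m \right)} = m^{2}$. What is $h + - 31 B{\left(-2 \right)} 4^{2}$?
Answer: $-415$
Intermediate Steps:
$h = 1569$ ($h = -9 + \left(18 - -1560\right) = -9 + \left(18 + 1560\right) = -9 + 1578 = 1569$)
$h + - 31 B{\left(-2 \right)} 4^{2} = 1569 + - 31 \left(-2\right)^{2} \cdot 4^{2} = 1569 + \left(-31\right) 4 \cdot 16 = 1569 - 1984 = -415$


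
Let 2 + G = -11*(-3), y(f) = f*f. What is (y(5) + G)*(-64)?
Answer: -3584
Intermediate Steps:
y(f) = f**2
G = 31 (G = -2 - 11*(-3) = -2 + 33 = 31)
(y(5) + G)*(-64) = (5**2 + 31)*(-64) = (25 + 31)*(-64) = 56*(-64) = -3584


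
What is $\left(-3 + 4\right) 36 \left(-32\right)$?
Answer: $-1152$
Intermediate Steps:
$\left(-3 + 4\right) 36 \left(-32\right) = 1 \cdot 36 \left(-32\right) = 36 \left(-32\right) = -1152$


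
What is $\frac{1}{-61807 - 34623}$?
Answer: $- \frac{1}{96430} \approx -1.037 \cdot 10^{-5}$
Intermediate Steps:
$\frac{1}{-61807 - 34623} = \frac{1}{-96430} = - \frac{1}{96430}$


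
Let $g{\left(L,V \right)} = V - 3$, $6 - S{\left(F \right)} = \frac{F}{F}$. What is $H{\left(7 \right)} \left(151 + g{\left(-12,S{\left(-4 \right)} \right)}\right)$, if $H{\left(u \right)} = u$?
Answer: $1071$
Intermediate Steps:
$S{\left(F \right)} = 5$ ($S{\left(F \right)} = 6 - \frac{F}{F} = 6 - 1 = 5$)
$g{\left(L,V \right)} = -3 + V$ ($g{\left(L,V \right)} = V - 3 = -3 + V$)
$H{\left(7 \right)} \left(151 + g{\left(-12,S{\left(-4 \right)} \right)}\right) = 7 \left(151 + \left(-3 + 5\right)\right) = 7 \left(151 + 2\right) = 7 \cdot 153 = 1071$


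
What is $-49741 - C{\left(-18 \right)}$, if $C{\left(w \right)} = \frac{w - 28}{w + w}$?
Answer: $- \frac{895361}{18} \approx -49742.0$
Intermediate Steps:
$C{\left(w \right)} = \frac{-28 + w}{2 w}$ ($C{\left(w \right)} = \frac{w + \left(-52 + 24\right)}{2 w} = \left(w - 28\right) \frac{1}{2 w} = \left(-28 + w\right) \frac{1}{2 w} = \frac{-28 + w}{2 w}$)
$-49741 - C{\left(-18 \right)} = -49741 - \frac{-28 - 18}{2 \left(-18\right)} = -49741 - \frac{1}{2} \left(- \frac{1}{18}\right) \left(-46\right) = -49741 - \frac{23}{18} = - \frac{895361}{18}$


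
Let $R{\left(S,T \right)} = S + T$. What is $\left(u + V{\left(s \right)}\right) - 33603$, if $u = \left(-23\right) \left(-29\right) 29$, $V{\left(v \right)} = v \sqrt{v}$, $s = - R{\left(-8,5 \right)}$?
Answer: $-14260 + 3 \sqrt{3} \approx -14255.0$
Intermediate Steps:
$s = 3$ ($s = - (-8 + 5) = \left(-1\right) \left(-3\right) = 3$)
$V{\left(v \right)} = v^{\frac{3}{2}}$
$u = 19343$ ($u = 667 \cdot 29 = 19343$)
$\left(u + V{\left(s \right)}\right) - 33603 = \left(19343 + 3^{\frac{3}{2}}\right) - 33603 = \left(19343 + 3 \sqrt{3}\right) - 33603 = -14260 + 3 \sqrt{3}$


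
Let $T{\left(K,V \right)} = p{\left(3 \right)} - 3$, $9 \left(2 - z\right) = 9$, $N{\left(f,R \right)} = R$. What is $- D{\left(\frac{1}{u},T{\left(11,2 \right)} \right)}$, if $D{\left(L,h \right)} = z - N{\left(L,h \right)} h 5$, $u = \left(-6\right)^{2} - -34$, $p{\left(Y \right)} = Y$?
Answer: $-1$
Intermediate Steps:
$z = 1$ ($z = 2 - 1 = 1$)
$u = 70$ ($u = 36 + 34 = 70$)
$T{\left(K,V \right)} = 0$ ($T{\left(K,V \right)} = 3 - 3 = 0$)
$D{\left(L,h \right)} = 1 - 5 h^{2}$ ($D{\left(L,h \right)} = 1 - h h 5 = 1 - h^{2} \cdot 5 = 1 - 5 h^{2}$)
$- D{\left(\frac{1}{u},T{\left(11,2 \right)} \right)} = - (1 - 5 \cdot 0^{2}) = - (1 - 0) = - (1 + 0) = \left(-1\right) 1 = -1$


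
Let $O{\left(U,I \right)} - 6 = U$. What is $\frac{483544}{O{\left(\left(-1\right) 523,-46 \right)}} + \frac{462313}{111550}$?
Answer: $- \frac{53700317379}{57671350} \approx -931.14$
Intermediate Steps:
$O{\left(U,I \right)} = 6 + U$
$\frac{483544}{O{\left(\left(-1\right) 523,-46 \right)}} + \frac{462313}{111550} = \frac{483544}{6 - 523} + \frac{462313}{111550} = \frac{483544}{6 - 523} + 462313 \cdot \frac{1}{111550} = \frac{483544}{-517} + \frac{462313}{111550} = 483544 \left(- \frac{1}{517}\right) + \frac{462313}{111550} = - \frac{483544}{517} + \frac{462313}{111550} = - \frac{53700317379}{57671350}$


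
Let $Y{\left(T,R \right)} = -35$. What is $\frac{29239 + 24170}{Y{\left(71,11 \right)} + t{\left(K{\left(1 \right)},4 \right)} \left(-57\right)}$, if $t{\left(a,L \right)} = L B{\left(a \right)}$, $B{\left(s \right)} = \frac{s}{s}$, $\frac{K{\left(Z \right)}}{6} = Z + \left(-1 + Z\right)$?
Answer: $- \frac{53409}{263} \approx -203.08$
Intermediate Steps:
$K{\left(Z \right)} = -6 + 12 Z$ ($K{\left(Z \right)} = 6 \left(Z + \left(-1 + Z\right)\right) = 6 \left(-1 + 2 Z\right) = -6 + 12 Z$)
$B{\left(s \right)} = 1$
$t{\left(a,L \right)} = L$ ($t{\left(a,L \right)} = L 1 = L$)
$\frac{29239 + 24170}{Y{\left(71,11 \right)} + t{\left(K{\left(1 \right)},4 \right)} \left(-57\right)} = \frac{29239 + 24170}{-35 + 4 \left(-57\right)} = \frac{53409}{-35 - 228} = \frac{53409}{-263} = 53409 \left(- \frac{1}{263}\right) = - \frac{53409}{263}$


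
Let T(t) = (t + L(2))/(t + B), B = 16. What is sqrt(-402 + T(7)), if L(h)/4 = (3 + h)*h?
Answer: I*sqrt(211577)/23 ≈ 19.999*I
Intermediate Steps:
L(h) = 4*h*(3 + h) (L(h) = 4*((3 + h)*h) = 4*(h*(3 + h)) = 4*h*(3 + h))
T(t) = (40 + t)/(16 + t) (T(t) = (t + 4*2*(3 + 2))/(t + 16) = (t + 4*2*5)/(16 + t) = (t + 40)/(16 + t) = (40 + t)/(16 + t))
sqrt(-402 + T(7)) = sqrt(-402 + (40 + 7)/(16 + 7)) = sqrt(-402 + 47/23) = sqrt(-9199/23) = I*sqrt(211577)/23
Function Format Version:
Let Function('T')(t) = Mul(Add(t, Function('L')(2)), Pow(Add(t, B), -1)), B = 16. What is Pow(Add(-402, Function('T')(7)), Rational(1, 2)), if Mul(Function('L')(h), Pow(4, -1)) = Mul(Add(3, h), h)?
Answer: Mul(Rational(1, 23), I, Pow(211577, Rational(1, 2))) ≈ Mul(19.999, I)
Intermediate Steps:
Function('L')(h) = Mul(4, h, Add(3, h)) (Function('L')(h) = Mul(4, Mul(Add(3, h), h)) = Mul(4, Mul(h, Add(3, h))) = Mul(4, h, Add(3, h)))
Function('T')(t) = Mul(Pow(Add(16, t), -1), Add(40, t)) (Function('T')(t) = Mul(Add(t, Mul(4, 2, Add(3, 2))), Pow(Add(t, 16), -1)) = Mul(Add(t, Mul(4, 2, 5)), Pow(Add(16, t), -1)) = Mul(Add(t, 40), Pow(Add(16, t), -1)) = Mul(Add(40, t), Pow(Add(16, t), -1)) = Mul(Pow(Add(16, t), -1), Add(40, t)))
Pow(Add(-402, Function('T')(7)), Rational(1, 2)) = Pow(Add(-402, Mul(Pow(Add(16, 7), -1), Add(40, 7))), Rational(1, 2)) = Pow(Add(-402, Mul(Pow(23, -1), 47)), Rational(1, 2)) = Pow(Add(-402, Mul(Rational(1, 23), 47)), Rational(1, 2)) = Pow(Add(-402, Rational(47, 23)), Rational(1, 2)) = Pow(Rational(-9199, 23), Rational(1, 2)) = Mul(Rational(1, 23), I, Pow(211577, Rational(1, 2)))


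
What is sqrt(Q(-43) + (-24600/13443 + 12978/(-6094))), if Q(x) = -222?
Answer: I*sqrt(42123608089200341)/13653607 ≈ 15.032*I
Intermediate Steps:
sqrt(Q(-43) + (-24600/13443 + 12978/(-6094))) = sqrt(-222 + (-24600/13443 + 12978/(-6094))) = sqrt(-222 + (-24600*1/13443 + 12978*(-1/6094))) = sqrt(-222 + (-8200/4481 - 6489/3047)) = sqrt(-222 - 54062609/13653607) = sqrt(-3085163363/13653607) = I*sqrt(42123608089200341)/13653607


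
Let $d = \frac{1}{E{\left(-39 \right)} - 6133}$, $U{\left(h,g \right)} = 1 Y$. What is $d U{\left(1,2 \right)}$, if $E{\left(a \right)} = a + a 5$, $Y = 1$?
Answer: $- \frac{1}{6367} \approx -0.00015706$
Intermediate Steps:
$U{\left(h,g \right)} = 1$ ($U{\left(h,g \right)} = 1 \cdot 1 = 1$)
$E{\left(a \right)} = 6 a$ ($E{\left(a \right)} = a + 5 a = 6 a$)
$d = - \frac{1}{6367}$ ($d = \frac{1}{6 \left(-39\right) - 6133} = \frac{1}{-234 - 6133} = \frac{1}{-6367} = - \frac{1}{6367} \approx -0.00015706$)
$d U{\left(1,2 \right)} = \left(- \frac{1}{6367}\right) 1 = - \frac{1}{6367}$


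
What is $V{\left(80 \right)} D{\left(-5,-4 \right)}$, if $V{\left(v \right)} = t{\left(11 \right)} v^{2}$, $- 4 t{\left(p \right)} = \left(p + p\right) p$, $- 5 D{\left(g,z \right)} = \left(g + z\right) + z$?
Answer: $-1006720$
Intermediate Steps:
$D{\left(g,z \right)} = - \frac{2 z}{5} - \frac{g}{5}$ ($D{\left(g,z \right)} = - \frac{\left(g + z\right) + z}{5} = - \frac{g + 2 z}{5} = - \frac{2 z}{5} - \frac{g}{5}$)
$t{\left(p \right)} = - \frac{p^{2}}{2}$ ($t{\left(p \right)} = - \frac{\left(p + p\right) p}{4} = - \frac{2 p p}{4} = - \frac{2 p^{2}}{4} = - \frac{p^{2}}{2}$)
$V{\left(v \right)} = - \frac{121 v^{2}}{2}$ ($V{\left(v \right)} = - \frac{11^{2}}{2} v^{2} = \left(- \frac{1}{2}\right) 121 v^{2} = - \frac{121 v^{2}}{2}$)
$V{\left(80 \right)} D{\left(-5,-4 \right)} = - \frac{121 \cdot 80^{2}}{2} \left(\left(- \frac{2}{5}\right) \left(-4\right) - -1\right) = \left(- \frac{121}{2}\right) 6400 \left(\frac{8}{5} + 1\right) = \left(-387200\right) \frac{13}{5} = -1006720$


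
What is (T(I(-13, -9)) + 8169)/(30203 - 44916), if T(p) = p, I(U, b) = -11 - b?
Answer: -8167/14713 ≈ -0.55509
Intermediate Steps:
(T(I(-13, -9)) + 8169)/(30203 - 44916) = ((-11 - 1*(-9)) + 8169)/(30203 - 44916) = ((-11 + 9) + 8169)/(-14713) = (-2 + 8169)*(-1/14713) = 8167*(-1/14713) = -8167/14713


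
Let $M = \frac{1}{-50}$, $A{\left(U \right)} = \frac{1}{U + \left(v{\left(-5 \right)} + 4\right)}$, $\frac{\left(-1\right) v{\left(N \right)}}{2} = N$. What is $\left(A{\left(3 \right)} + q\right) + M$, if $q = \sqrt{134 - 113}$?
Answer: $\frac{33}{850} + \sqrt{21} \approx 4.6214$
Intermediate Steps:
$q = \sqrt{21} \approx 4.5826$
$v{\left(N \right)} = - 2 N$
$A{\left(U \right)} = \frac{1}{14 + U}$ ($A{\left(U \right)} = \frac{1}{U + \left(\left(-2\right) \left(-5\right) + 4\right)} = \frac{1}{U + \left(10 + 4\right)} = \frac{1}{U + 14} = \frac{1}{14 + U}$)
$M = - \frac{1}{50} \approx -0.02$
$\left(A{\left(3 \right)} + q\right) + M = \left(\frac{1}{14 + 3} + \sqrt{21}\right) - \frac{1}{50} = \left(\frac{1}{17} + \sqrt{21}\right) - \frac{1}{50} = \frac{33}{850} + \sqrt{21}$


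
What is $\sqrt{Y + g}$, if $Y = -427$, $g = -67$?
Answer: $i \sqrt{494} \approx 22.226 i$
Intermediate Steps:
$\sqrt{Y + g} = \sqrt{-427 - 67} = \sqrt{-494} = i \sqrt{494}$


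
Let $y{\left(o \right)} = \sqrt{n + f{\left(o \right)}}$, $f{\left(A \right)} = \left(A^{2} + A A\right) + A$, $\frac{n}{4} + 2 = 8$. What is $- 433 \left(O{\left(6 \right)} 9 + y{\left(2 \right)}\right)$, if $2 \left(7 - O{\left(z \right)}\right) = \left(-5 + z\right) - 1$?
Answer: $-27279 - 433 \sqrt{34} \approx -29804.0$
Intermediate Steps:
$n = 24$ ($n = -8 + 4 \cdot 8 = -8 + 32 = 24$)
$f{\left(A \right)} = A + 2 A^{2}$ ($f{\left(A \right)} = \left(A^{2} + A^{2}\right) + A = 2 A^{2} + A = A + 2 A^{2}$)
$O{\left(z \right)} = 10 - \frac{z}{2}$ ($O{\left(z \right)} = 7 - \frac{\left(-5 + z\right) - 1}{2} = 7 - \frac{-6 + z}{2} = 7 - \left(-3 + \frac{z}{2}\right) = 10 - \frac{z}{2}$)
$y{\left(o \right)} = \sqrt{24 + o \left(1 + 2 o\right)}$
$- 433 \left(O{\left(6 \right)} 9 + y{\left(2 \right)}\right) = - 433 \left(\left(10 - 3\right) 9 + \sqrt{24 + 2 \left(1 + 2 \cdot 2\right)}\right) = - 433 \left(\left(10 - 3\right) 9 + \sqrt{24 + 2 \left(1 + 4\right)}\right) = - 433 \left(7 \cdot 9 + \sqrt{24 + 2 \cdot 5}\right) = - 433 \left(63 + \sqrt{24 + 10}\right) = - 433 \left(63 + \sqrt{34}\right) = -27279 - 433 \sqrt{34}$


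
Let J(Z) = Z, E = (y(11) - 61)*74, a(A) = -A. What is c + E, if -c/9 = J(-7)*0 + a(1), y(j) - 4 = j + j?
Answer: -2581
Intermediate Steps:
y(j) = 4 + 2*j (y(j) = 4 + (j + j) = 4 + 2*j)
E = -2590 (E = ((4 + 2*11) - 61)*74 = ((4 + 22) - 61)*74 = (26 - 61)*74 = -35*74 = -2590)
c = 9 (c = -9*(-7*0 - 1*1) = -9*(0 - 1) = -9*(-1) = 9)
c + E = 9 - 2590 = -2581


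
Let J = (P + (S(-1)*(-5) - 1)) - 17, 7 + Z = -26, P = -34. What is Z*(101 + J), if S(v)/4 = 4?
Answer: 1023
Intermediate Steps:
Z = -33 (Z = -7 - 26 = -33)
S(v) = 16 (S(v) = 4*4 = 16)
J = -132 (J = (-34 + (16*(-5) - 1)) - 17 = (-34 + (-80 - 1)) - 17 = (-34 - 81) - 17 = -115 - 17 = -132)
Z*(101 + J) = -33*(101 - 132) = -33*(-31) = 1023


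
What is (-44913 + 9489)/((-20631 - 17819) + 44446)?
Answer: -8856/1499 ≈ -5.9079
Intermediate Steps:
(-44913 + 9489)/((-20631 - 17819) + 44446) = -35424/(-38450 + 44446) = -35424/5996 = -35424*1/5996 = -8856/1499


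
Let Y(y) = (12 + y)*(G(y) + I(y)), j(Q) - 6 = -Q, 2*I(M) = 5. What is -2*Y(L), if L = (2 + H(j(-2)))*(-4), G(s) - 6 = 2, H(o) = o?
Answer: 588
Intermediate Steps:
I(M) = 5/2 (I(M) = (½)*5 = 5/2)
j(Q) = 6 - Q
G(s) = 8 (G(s) = 6 + 2 = 8)
L = -40 (L = (2 + (6 - 1*(-2)))*(-4) = (2 + (6 + 2))*(-4) = (2 + 8)*(-4) = 10*(-4) = -40)
Y(y) = 126 + 21*y/2 (Y(y) = (12 + y)*(8 + 5/2) = (12 + y)*(21/2) = 126 + 21*y/2)
-2*Y(L) = -2*(126 + (21/2)*(-40)) = -2*(126 - 420) = -2*(-294) = 588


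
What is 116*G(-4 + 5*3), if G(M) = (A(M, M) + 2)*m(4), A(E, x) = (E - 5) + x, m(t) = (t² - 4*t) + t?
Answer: 8816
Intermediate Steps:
m(t) = t² - 3*t
A(E, x) = -5 + E + x (A(E, x) = (-5 + E) + x = -5 + E + x)
G(M) = -12 + 8*M (G(M) = ((-5 + M + M) + 2)*(4*(-3 + 4)) = ((-5 + 2*M) + 2)*(4*1) = (-3 + 2*M)*4 = -12 + 8*M)
116*G(-4 + 5*3) = 116*(-12 + 8*(-4 + 5*3)) = 116*(-12 + 8*(-4 + 15)) = 116*(-12 + 8*11) = 116*(-12 + 88) = 116*76 = 8816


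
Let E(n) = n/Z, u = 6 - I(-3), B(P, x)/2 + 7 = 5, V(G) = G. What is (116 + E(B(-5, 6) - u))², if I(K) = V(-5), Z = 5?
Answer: 12769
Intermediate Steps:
B(P, x) = -4 (B(P, x) = -14 + 2*5 = -14 + 10 = -4)
I(K) = -5
u = 11 (u = 6 - 1*(-5) = 6 + 5 = 11)
E(n) = n/5
(116 + E(B(-5, 6) - u))² = (116 + (-4 - 1*11)/5)² = (116 + (-4 - 11)/5)² = (116 + (⅕)*(-15))² = (116 - 3)² = 113² = 12769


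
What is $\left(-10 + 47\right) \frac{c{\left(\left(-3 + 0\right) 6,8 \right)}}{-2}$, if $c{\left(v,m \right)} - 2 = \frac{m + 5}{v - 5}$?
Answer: $- \frac{1221}{46} \approx -26.543$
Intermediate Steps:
$c{\left(v,m \right)} = 2 + \frac{5 + m}{-5 + v}$ ($c{\left(v,m \right)} = 2 + \frac{m + 5}{v - 5} = 2 + \frac{5 + m}{-5 + v}$)
$\left(-10 + 47\right) \frac{c{\left(\left(-3 + 0\right) 6,8 \right)}}{-2} = \left(-10 + 47\right) \frac{\frac{1}{-5 + \left(-3 + 0\right) 6} \left(-5 + 8 + 2 \left(-3 + 0\right) 6\right)}{-2} = 37 \frac{-5 + 8 + 2 \left(\left(-3\right) 6\right)}{-5 - 18} \left(- \frac{1}{2}\right) = 37 \frac{-5 + 8 + 2 \left(-18\right)}{-5 - 18} \left(- \frac{1}{2}\right) = 37 \frac{-5 + 8 - 36}{-23} \left(- \frac{1}{2}\right) = 37 \left(- \frac{1}{23}\right) \left(-33\right) \left(- \frac{1}{2}\right) = 37 \cdot \frac{33}{23} \left(- \frac{1}{2}\right) = 37 \left(- \frac{33}{46}\right) = - \frac{1221}{46}$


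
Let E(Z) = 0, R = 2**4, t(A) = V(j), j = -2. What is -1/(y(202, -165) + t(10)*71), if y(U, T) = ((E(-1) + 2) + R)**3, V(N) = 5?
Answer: -1/6187 ≈ -0.00016163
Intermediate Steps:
t(A) = 5
R = 16
y(U, T) = 5832 (y(U, T) = ((0 + 2) + 16)**3 = (2 + 16)**3 = 18**3 = 5832)
-1/(y(202, -165) + t(10)*71) = -1/(5832 + 5*71) = -1/(5832 + 355) = -1/6187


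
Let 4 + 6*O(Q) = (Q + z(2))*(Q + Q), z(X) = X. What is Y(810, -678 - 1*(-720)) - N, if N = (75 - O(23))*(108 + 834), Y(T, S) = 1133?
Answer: 110405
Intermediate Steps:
O(Q) = -⅔ + Q*(2 + Q)/3 (O(Q) = -⅔ + ((Q + 2)*(Q + Q))/6 = -⅔ + ((2 + Q)*(2*Q))/6 = -⅔ + (2*Q*(2 + Q))/6 = -⅔ + Q*(2 + Q)/3)
N = -109272 (N = (75 - (-⅔ + (⅓)*23² + (⅔)*23))*(108 + 834) = (75 - (-⅔ + (⅓)*529 + 46/3))*942 = (75 - (-⅔ + 529/3 + 46/3))*942 = (75 - 1*191)*942 = (75 - 191)*942 = -116*942 = -109272)
Y(810, -678 - 1*(-720)) - N = 1133 - 1*(-109272) = 1133 + 109272 = 110405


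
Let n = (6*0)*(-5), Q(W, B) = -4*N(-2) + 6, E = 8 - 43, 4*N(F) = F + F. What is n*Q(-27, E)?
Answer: 0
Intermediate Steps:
N(F) = F/2 (N(F) = (F + F)/4 = (2*F)/4 = F/2)
E = -35
Q(W, B) = 10 (Q(W, B) = -2*(-2) + 6 = -4*(-1) + 6 = 4 + 6 = 10)
n = 0 (n = 0*(-5) = 0)
n*Q(-27, E) = 0*10 = 0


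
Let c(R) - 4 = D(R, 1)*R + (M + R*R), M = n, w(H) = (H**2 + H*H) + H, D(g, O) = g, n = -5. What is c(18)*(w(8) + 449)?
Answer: 378495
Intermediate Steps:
w(H) = H + 2*H**2 (w(H) = (H**2 + H**2) + H = 2*H**2 + H = H + 2*H**2)
M = -5
c(R) = -1 + 2*R**2 (c(R) = 4 + (R*R + (-5 + R*R)) = 4 + (R**2 + (-5 + R**2)) = 4 + (-5 + 2*R**2) = -1 + 2*R**2)
c(18)*(w(8) + 449) = (-1 + 2*18**2)*(8*(1 + 2*8) + 449) = (-1 + 2*324)*(8*(1 + 16) + 449) = (-1 + 648)*(8*17 + 449) = 647*(136 + 449) = 647*585 = 378495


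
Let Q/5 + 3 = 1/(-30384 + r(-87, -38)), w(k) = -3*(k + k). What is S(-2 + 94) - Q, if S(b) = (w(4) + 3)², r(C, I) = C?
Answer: 13894781/30471 ≈ 456.00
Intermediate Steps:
w(k) = -6*k
Q = -457070/30471 (Q = -15 + 5/(-30384 - 87) = -15 + 5/(-30471) = -15 + 5*(-1/30471) = -15 - 5/30471 = -457070/30471 ≈ -15.000)
S(b) = 441 (S(b) = (-6*4 + 3)² = (-24 + 3)² = (-21)² = 441)
S(-2 + 94) - Q = 441 - 1*(-457070/30471) = 441 + 457070/30471 = 13894781/30471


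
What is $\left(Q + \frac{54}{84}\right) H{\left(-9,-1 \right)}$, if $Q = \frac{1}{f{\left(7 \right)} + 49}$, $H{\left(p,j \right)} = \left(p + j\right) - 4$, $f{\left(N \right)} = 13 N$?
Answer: $- \frac{91}{10} \approx -9.1$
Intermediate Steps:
$H{\left(p,j \right)} = -4 + j + p$ ($H{\left(p,j \right)} = \left(j + p\right) - 4 = -4 + j + p$)
$Q = \frac{1}{140}$ ($Q = \frac{1}{13 \cdot 7 + 49} = \frac{1}{91 + 49} = \frac{1}{140} \approx 0.0071429$)
$\left(Q + \frac{54}{84}\right) H{\left(-9,-1 \right)} = \left(\frac{1}{140} + \frac{54}{84}\right) \left(-4 - 1 - 9\right) = \left(\frac{1}{140} + 54 \cdot \frac{1}{84}\right) \left(-14\right) = \left(\frac{1}{140} + \frac{9}{14}\right) \left(-14\right) = \frac{13}{20} \left(-14\right) = - \frac{91}{10}$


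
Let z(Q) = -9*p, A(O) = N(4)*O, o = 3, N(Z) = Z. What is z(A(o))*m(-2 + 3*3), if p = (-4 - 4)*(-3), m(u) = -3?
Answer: 648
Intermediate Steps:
p = 24 (p = -8*(-3) = 24)
A(O) = 4*O
z(Q) = -216 (z(Q) = -9*24 = -216)
z(A(o))*m(-2 + 3*3) = -216*(-3) = 648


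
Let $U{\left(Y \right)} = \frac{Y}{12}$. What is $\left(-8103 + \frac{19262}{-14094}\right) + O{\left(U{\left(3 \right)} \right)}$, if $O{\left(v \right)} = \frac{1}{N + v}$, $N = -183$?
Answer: $- \frac{41748514220}{5151357} \approx -8104.4$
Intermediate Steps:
$U{\left(Y \right)} = \frac{Y}{12}$ ($U{\left(Y \right)} = Y \frac{1}{12} = \frac{Y}{12}$)
$O{\left(v \right)} = \frac{1}{-183 + v}$
$\left(-8103 + \frac{19262}{-14094}\right) + O{\left(U{\left(3 \right)} \right)} = \left(-8103 + \frac{19262}{-14094}\right) + \frac{1}{-183 + \frac{1}{12} \cdot 3} = \left(-8103 + 19262 \left(- \frac{1}{14094}\right)\right) + \frac{1}{-183 + \frac{1}{4}} = \left(-8103 - \frac{9631}{7047}\right) + \frac{1}{- \frac{731}{4}} = - \frac{57111472}{7047} - \frac{4}{731} = - \frac{41748514220}{5151357}$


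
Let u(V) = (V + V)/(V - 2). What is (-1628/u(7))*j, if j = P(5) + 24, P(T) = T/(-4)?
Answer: -26455/2 ≈ -13228.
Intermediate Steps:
P(T) = -T/4 (P(T) = T*(-¼) = -T/4)
u(V) = 2*V/(-2 + V) (u(V) = (2*V)/(-2 + V) = 2*V/(-2 + V))
j = 91/4 (j = -¼*5 + 24 = -5/4 + 24 = 91/4 ≈ 22.750)
(-1628/u(7))*j = -1628/(2*7/(-2 + 7))*(91/4) = -1628/(2*7/5)*(91/4) = -1628/(2*7*(⅕))*(91/4) = -1628/14/5*(91/4) = -1628*5/14*(91/4) = -44*185/14*(91/4) = -4070/7*91/4 = -26455/2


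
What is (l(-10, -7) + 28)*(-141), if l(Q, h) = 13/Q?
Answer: -37647/10 ≈ -3764.7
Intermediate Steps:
(l(-10, -7) + 28)*(-141) = (13/(-10) + 28)*(-141) = (13*(-⅒) + 28)*(-141) = (-13/10 + 28)*(-141) = (267/10)*(-141) = -37647/10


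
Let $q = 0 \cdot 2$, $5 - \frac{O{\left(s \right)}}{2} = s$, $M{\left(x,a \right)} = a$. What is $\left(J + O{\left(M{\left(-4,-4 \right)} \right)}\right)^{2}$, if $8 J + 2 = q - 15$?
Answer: $\frac{16129}{64} \approx 252.02$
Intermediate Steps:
$O{\left(s \right)} = 10 - 2 s$
$q = 0$
$J = - \frac{17}{8}$ ($J = - \frac{1}{4} + \frac{0 - 15}{8} = - \frac{1}{4} + \frac{1}{8} \left(-15\right) = - \frac{1}{4} - \frac{15}{8} = - \frac{17}{8} \approx -2.125$)
$\left(J + O{\left(M{\left(-4,-4 \right)} \right)}\right)^{2} = \left(- \frac{17}{8} + \left(10 - -8\right)\right)^{2} = \left(- \frac{17}{8} + \left(10 + 8\right)\right)^{2} = \left(- \frac{17}{8} + 18\right)^{2} = \left(\frac{127}{8}\right)^{2} = \frac{16129}{64}$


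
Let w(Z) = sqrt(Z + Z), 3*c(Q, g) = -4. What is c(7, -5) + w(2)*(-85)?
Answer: -514/3 ≈ -171.33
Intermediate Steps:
c(Q, g) = -4/3 (c(Q, g) = (1/3)*(-4) = -4/3)
w(Z) = sqrt(2)*sqrt(Z) (w(Z) = sqrt(2*Z) = sqrt(2)*sqrt(Z))
c(7, -5) + w(2)*(-85) = -4/3 + (sqrt(2)*sqrt(2))*(-85) = -4/3 + 2*(-85) = -4/3 - 170 = -514/3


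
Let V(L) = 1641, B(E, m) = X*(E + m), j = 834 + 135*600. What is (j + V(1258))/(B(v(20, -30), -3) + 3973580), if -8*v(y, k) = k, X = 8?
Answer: 83475/3973586 ≈ 0.021007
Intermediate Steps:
v(y, k) = -k/8
j = 81834 (j = 834 + 81000 = 81834)
B(E, m) = 8*E + 8*m (B(E, m) = 8*(E + m) = 8*E + 8*m)
(j + V(1258))/(B(v(20, -30), -3) + 3973580) = (81834 + 1641)/((8*(-⅛*(-30)) + 8*(-3)) + 3973580) = 83475/((8*(15/4) - 24) + 3973580) = 83475/((30 - 24) + 3973580) = 83475/(6 + 3973580) = 83475/3973586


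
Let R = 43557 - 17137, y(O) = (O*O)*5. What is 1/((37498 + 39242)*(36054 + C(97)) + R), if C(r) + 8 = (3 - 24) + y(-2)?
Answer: 1/2766119720 ≈ 3.6152e-10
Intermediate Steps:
y(O) = 5*O² (y(O) = O²*5 = 5*O²)
C(r) = -9 (C(r) = -8 + ((3 - 24) + 5*(-2)²) = -8 + (-21 + 5*4) = -8 + (-21 + 20) = -8 - 1 = -9)
R = 26420
1/((37498 + 39242)*(36054 + C(97)) + R) = 1/((37498 + 39242)*(36054 - 9) + 26420) = 1/(76740*36045 + 26420) = 1/(2766093300 + 26420) = 1/2766119720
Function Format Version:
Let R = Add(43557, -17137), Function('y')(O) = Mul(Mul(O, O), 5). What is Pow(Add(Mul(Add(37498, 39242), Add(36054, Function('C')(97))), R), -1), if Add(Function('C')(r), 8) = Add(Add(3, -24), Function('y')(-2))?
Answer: Rational(1, 2766119720) ≈ 3.6152e-10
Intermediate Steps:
Function('y')(O) = Mul(5, Pow(O, 2)) (Function('y')(O) = Mul(Pow(O, 2), 5) = Mul(5, Pow(O, 2)))
Function('C')(r) = -9 (Function('C')(r) = Add(-8, Add(Add(3, -24), Mul(5, Pow(-2, 2)))) = Add(-8, Add(-21, Mul(5, 4))) = Add(-8, Add(-21, 20)) = Add(-8, -1) = -9)
R = 26420
Pow(Add(Mul(Add(37498, 39242), Add(36054, Function('C')(97))), R), -1) = Pow(Add(Mul(Add(37498, 39242), Add(36054, -9)), 26420), -1) = Pow(Add(Mul(76740, 36045), 26420), -1) = Pow(Add(2766093300, 26420), -1) = Pow(2766119720, -1) = Rational(1, 2766119720)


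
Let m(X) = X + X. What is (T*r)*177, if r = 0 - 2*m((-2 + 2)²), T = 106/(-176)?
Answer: 0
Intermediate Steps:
T = -53/88 (T = 106*(-1/176) = -53/88 ≈ -0.60227)
m(X) = 2*X
r = 0 (r = 0 - 4*(-2 + 2)² = 0 - 4*0² = 0 - 4*0 = 0 - 2*0 = 0 + 0 = 0)
(T*r)*177 = -53/88*0*177 = 0*177 = 0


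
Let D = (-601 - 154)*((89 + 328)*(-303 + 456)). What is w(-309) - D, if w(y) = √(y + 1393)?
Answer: 48169755 + 2*√271 ≈ 4.8170e+7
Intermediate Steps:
D = -48169755 (D = -314835*153 = -755*63801 = -48169755)
w(y) = √(1393 + y)
w(-309) - D = √(1393 - 309) - 1*(-48169755) = √1084 + 48169755 = 2*√271 + 48169755 = 48169755 + 2*√271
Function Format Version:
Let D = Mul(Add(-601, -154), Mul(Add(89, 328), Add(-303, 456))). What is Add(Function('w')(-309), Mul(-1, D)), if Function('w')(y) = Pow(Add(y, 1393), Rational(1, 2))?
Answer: Add(48169755, Mul(2, Pow(271, Rational(1, 2)))) ≈ 4.8170e+7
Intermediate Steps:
D = -48169755 (D = Mul(-755, Mul(417, 153)) = Mul(-755, 63801) = -48169755)
Function('w')(y) = Pow(Add(1393, y), Rational(1, 2))
Add(Function('w')(-309), Mul(-1, D)) = Add(Pow(Add(1393, -309), Rational(1, 2)), Mul(-1, -48169755)) = Add(Pow(1084, Rational(1, 2)), 48169755) = Add(Mul(2, Pow(271, Rational(1, 2))), 48169755) = Add(48169755, Mul(2, Pow(271, Rational(1, 2))))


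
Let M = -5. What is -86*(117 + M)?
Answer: -9632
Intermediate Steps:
-86*(117 + M) = -86*(117 - 5) = -86*112 = -9632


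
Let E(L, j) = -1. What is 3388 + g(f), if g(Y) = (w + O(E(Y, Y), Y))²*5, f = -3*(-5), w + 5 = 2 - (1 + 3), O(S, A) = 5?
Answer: 3408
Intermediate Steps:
w = -7 (w = -5 + (2 - (1 + 3)) = -5 + (2 - 4) = -5 - 2 = -7)
f = 15
g(Y) = 20 (g(Y) = (-7 + 5)²*5 = (-2)²*5 = 4*5 = 20)
3388 + g(f) = 3388 + 20 = 3408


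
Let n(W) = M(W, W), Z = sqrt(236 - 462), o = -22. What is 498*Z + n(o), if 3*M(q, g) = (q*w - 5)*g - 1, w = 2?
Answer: 359 + 498*I*sqrt(226) ≈ 359.0 + 7486.6*I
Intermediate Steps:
Z = I*sqrt(226) (Z = sqrt(-226) = I*sqrt(226) ≈ 15.033*I)
M(q, g) = -1/3 + g*(-5 + 2*q)/3 (M(q, g) = ((q*2 - 5)*g - 1)/3 = ((2*q - 5)*g - 1)/3 = ((-5 + 2*q)*g - 1)/3 = (g*(-5 + 2*q) - 1)/3 = (-1 + g*(-5 + 2*q))/3 = -1/3 + g*(-5 + 2*q)/3)
n(W) = -1/3 - 5*W/3 + 2*W**2/3 (n(W) = -1/3 - 5*W/3 + 2*W*W/3 = -1/3 - 5*W/3 + 2*W**2/3)
498*Z + n(o) = 498*(I*sqrt(226)) + (-1/3 - 5/3*(-22) + (2/3)*(-22)**2) = 498*I*sqrt(226) + (-1/3 + 110/3 + (2/3)*484) = 498*I*sqrt(226) + (-1/3 + 110/3 + 968/3) = 498*I*sqrt(226) + 359 = 359 + 498*I*sqrt(226)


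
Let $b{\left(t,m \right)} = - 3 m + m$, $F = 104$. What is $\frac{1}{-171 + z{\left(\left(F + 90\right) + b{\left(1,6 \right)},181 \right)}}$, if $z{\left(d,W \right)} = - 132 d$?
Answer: $- \frac{1}{24195} \approx -4.1331 \cdot 10^{-5}$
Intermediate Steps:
$b{\left(t,m \right)} = - 2 m$
$\frac{1}{-171 + z{\left(\left(F + 90\right) + b{\left(1,6 \right)},181 \right)}} = \frac{1}{-171 - 132 \left(\left(104 + 90\right) - 12\right)} = \frac{1}{-171 - 132 \left(194 - 12\right)} = \frac{1}{-171 - 24024} = \frac{1}{-24195} = - \frac{1}{24195}$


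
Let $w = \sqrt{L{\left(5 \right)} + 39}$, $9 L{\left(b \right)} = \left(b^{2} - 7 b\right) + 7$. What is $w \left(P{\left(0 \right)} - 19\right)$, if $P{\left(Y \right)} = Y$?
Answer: $- \frac{38 \sqrt{87}}{3} \approx -118.15$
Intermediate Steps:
$L{\left(b \right)} = \frac{7}{9} - \frac{7 b}{9} + \frac{b^{2}}{9}$ ($L{\left(b \right)} = \frac{\left(b^{2} - 7 b\right) + 7}{9} = \frac{7 + b^{2} - 7 b}{9} = \frac{7}{9} - \frac{7 b}{9} + \frac{b^{2}}{9}$)
$w = \frac{2 \sqrt{87}}{3}$ ($w = \sqrt{\left(\frac{7}{9} - \frac{35}{9} + \frac{5^{2}}{9}\right) + 39} = \sqrt{\left(\frac{7}{9} - \frac{35}{9} + \frac{1}{9} \cdot 25\right) + 39} = \sqrt{\left(\frac{7}{9} - \frac{35}{9} + \frac{25}{9}\right) + 39} = \sqrt{- \frac{1}{3} + 39} = \sqrt{\frac{116}{3}} = \frac{2 \sqrt{87}}{3} \approx 6.2183$)
$w \left(P{\left(0 \right)} - 19\right) = \frac{2 \sqrt{87}}{3} \left(0 - 19\right) = \frac{2 \sqrt{87}}{3} \left(-19\right) = - \frac{38 \sqrt{87}}{3}$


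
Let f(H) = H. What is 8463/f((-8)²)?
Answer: 8463/64 ≈ 132.23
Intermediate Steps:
8463/f((-8)²) = 8463/((-8)²) = 8463/64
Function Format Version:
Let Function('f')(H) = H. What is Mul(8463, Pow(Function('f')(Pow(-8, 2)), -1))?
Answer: Rational(8463, 64) ≈ 132.23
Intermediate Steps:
Mul(8463, Pow(Function('f')(Pow(-8, 2)), -1)) = Mul(8463, Pow(Pow(-8, 2), -1)) = Mul(8463, Pow(64, -1)) = Mul(8463, Rational(1, 64)) = Rational(8463, 64)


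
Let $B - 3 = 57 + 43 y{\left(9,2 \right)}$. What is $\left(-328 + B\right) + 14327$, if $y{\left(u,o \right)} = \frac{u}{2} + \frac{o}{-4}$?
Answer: $14231$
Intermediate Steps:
$y{\left(u,o \right)} = \frac{u}{2} - \frac{o}{4}$ ($y{\left(u,o \right)} = u \frac{1}{2} + o \left(- \frac{1}{4}\right) = \frac{u}{2} - \frac{o}{4}$)
$B = 232$ ($B = 3 + \left(57 + 43 \left(\frac{1}{2} \cdot 9 - \frac{1}{2}\right)\right) = 3 + \left(57 + 43 \left(\frac{9}{2} - \frac{1}{2}\right)\right) = 3 + \left(57 + 43 \cdot 4\right) = 3 + \left(57 + 172\right) = 3 + 229 = 232$)
$\left(-328 + B\right) + 14327 = \left(-328 + 232\right) + 14327 = -96 + 14327 = 14231$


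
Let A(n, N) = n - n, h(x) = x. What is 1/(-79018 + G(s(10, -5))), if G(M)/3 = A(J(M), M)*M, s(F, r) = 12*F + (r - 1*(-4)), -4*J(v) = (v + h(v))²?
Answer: -1/79018 ≈ -1.2655e-5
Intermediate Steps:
J(v) = -v² (J(v) = -(v + v)²/4 = -4*v²/4 = -v²)
A(n, N) = 0
s(F, r) = 4 + r + 12*F (s(F, r) = 12*F + (r + 4) = 12*F + (4 + r) = 4 + r + 12*F)
G(M) = 0 (G(M) = 3*(0*M) = 3*0 = 0)
1/(-79018 + G(s(10, -5))) = 1/(-79018 + 0) = 1/(-79018) = -1/79018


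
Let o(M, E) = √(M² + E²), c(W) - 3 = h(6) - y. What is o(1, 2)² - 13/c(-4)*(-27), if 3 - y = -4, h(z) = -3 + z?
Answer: -346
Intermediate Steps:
y = 7 (y = 3 - 1*(-4) = 3 + 4 = 7)
c(W) = -1 (c(W) = 3 + ((-3 + 6) - 1*7) = 3 + (3 - 7) = 3 - 4 = -1)
o(M, E) = √(E² + M²)
o(1, 2)² - 13/c(-4)*(-27) = (√(2² + 1²))² - 13/(-1)*(-27) = (√(4 + 1))² - 13*(-1)*(-27) = (√5)² + 13*(-27) = 5 - 351 = -346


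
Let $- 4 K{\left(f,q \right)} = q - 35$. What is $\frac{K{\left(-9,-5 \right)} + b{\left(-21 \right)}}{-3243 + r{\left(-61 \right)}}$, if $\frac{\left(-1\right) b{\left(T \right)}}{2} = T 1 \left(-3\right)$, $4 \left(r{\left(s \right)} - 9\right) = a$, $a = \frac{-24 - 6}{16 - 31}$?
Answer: $\frac{8}{223} \approx 0.035874$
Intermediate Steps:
$K{\left(f,q \right)} = \frac{35}{4} - \frac{q}{4}$ ($K{\left(f,q \right)} = - \frac{q - 35}{4} = - \frac{-35 + q}{4} = \frac{35}{4} - \frac{q}{4}$)
$a = 2$ ($a = - \frac{30}{-15} = \left(-30\right) \left(- \frac{1}{15}\right) = 2$)
$r{\left(s \right)} = \frac{19}{2}$ ($r{\left(s \right)} = 9 + \frac{1}{4} \cdot 2 = 9 + \frac{1}{2} = \frac{19}{2}$)
$b{\left(T \right)} = 6 T$ ($b{\left(T \right)} = - 2 T 1 \left(-3\right) = - 2 T \left(-3\right) = - 2 \left(- 3 T\right) = 6 T$)
$\frac{K{\left(-9,-5 \right)} + b{\left(-21 \right)}}{-3243 + r{\left(-61 \right)}} = \frac{\left(\frac{35}{4} - - \frac{5}{4}\right) + 6 \left(-21\right)}{-3243 + \frac{19}{2}} = \frac{\left(\frac{35}{4} + \frac{5}{4}\right) - 126}{- \frac{6467}{2}} = \left(10 - 126\right) \left(- \frac{2}{6467}\right) = \left(-116\right) \left(- \frac{2}{6467}\right) = \frac{8}{223}$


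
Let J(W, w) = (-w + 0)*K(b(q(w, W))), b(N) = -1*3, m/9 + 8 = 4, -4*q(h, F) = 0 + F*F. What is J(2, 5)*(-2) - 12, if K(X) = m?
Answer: -372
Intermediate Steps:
q(h, F) = -F²/4 (q(h, F) = -(0 + F*F)/4 = -(0 + F²)/4 = -F²/4)
m = -36 (m = -72 + 9*4 = -72 + 36 = -36)
b(N) = -3
K(X) = -36
J(W, w) = 36*w (J(W, w) = (-w + 0)*(-36) = -w*(-36) = 36*w)
J(2, 5)*(-2) - 12 = (36*5)*(-2) - 12 = 180*(-2) - 12 = -360 - 12 = -372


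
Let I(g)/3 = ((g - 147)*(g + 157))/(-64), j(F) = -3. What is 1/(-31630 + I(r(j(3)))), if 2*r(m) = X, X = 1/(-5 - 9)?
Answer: -50176/1532784235 ≈ -3.2735e-5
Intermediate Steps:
X = -1/14 (X = 1/(-14) = -1/14 ≈ -0.071429)
r(m) = -1/28 (r(m) = (½)*(-1/14) = -1/28)
I(g) = -3*(-147 + g)*(157 + g)/64 (I(g) = 3*(((g - 147)*(g + 157))/(-64)) = 3*(((-147 + g)*(157 + g))*(-1/64)) = 3*(-(-147 + g)*(157 + g)/64) = -3*(-147 + g)*(157 + g)/64)
1/(-31630 + I(r(j(3)))) = 1/(-31630 + (69237/64 - 15/32*(-1/28) - 3*(-1/28)²/64)) = 1/(-31630 + (69237/64 + 15/896 - 3/64*1/784)) = 1/(-31630 + (69237/64 + 15/896 - 3/50176)) = 1/(-31630 + 54282645/50176) = 1/(-1532784235/50176) = -50176/1532784235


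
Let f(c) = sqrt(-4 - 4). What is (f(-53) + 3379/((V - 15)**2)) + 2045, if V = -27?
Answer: 3610759/1764 + 2*I*sqrt(2) ≈ 2046.9 + 2.8284*I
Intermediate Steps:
f(c) = 2*I*sqrt(2) (f(c) = sqrt(-8) = 2*I*sqrt(2))
(f(-53) + 3379/((V - 15)**2)) + 2045 = (2*I*sqrt(2) + 3379/((-27 - 15)**2)) + 2045 = (2*I*sqrt(2) + 3379/((-42)**2)) + 2045 = (2*I*sqrt(2) + 3379/1764) + 2045 = (3379/1764 + 2*I*sqrt(2)) + 2045 = 3610759/1764 + 2*I*sqrt(2)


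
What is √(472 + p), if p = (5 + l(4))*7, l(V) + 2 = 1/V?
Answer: √1979/2 ≈ 22.243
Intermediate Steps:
l(V) = -2 + 1/V
p = 91/4 (p = (5 + (-2 + 1/4))*7 = (5 + (-2 + ¼))*7 = (5 - 7/4)*7 = (13/4)*7 = 91/4 ≈ 22.750)
√(472 + p) = √(472 + 91/4) = √(1979/4) = √1979/2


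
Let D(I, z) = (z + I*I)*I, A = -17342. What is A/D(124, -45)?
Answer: -8671/950522 ≈ -0.0091224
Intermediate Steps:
D(I, z) = I*(z + I²) (D(I, z) = (z + I²)*I = I*(z + I²))
A/D(124, -45) = -17342*1/(124*(-45 + 124²)) = -17342*1/(124*(-45 + 15376)) = -17342/(124*15331) = -17342/1901044 = -17342*1/1901044 = -8671/950522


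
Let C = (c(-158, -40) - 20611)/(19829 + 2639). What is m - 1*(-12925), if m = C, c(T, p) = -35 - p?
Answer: 145189147/11234 ≈ 12924.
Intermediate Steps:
C = -10303/11234 (C = ((-35 - 1*(-40)) - 20611)/(19829 + 2639) = ((-35 + 40) - 20611)/22468 = (5 - 20611)*(1/22468) = -20606*1/22468 = -10303/11234 ≈ -0.91713)
m = -10303/11234 ≈ -0.91713
m - 1*(-12925) = -10303/11234 - 1*(-12925) = -10303/11234 + 12925 = 145189147/11234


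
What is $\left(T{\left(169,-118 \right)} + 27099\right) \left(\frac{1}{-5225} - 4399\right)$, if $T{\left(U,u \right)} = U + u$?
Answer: $- \frac{24961466736}{209} \approx -1.1943 \cdot 10^{8}$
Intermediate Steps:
$\left(T{\left(169,-118 \right)} + 27099\right) \left(\frac{1}{-5225} - 4399\right) = \left(\left(169 - 118\right) + 27099\right) \left(\frac{1}{-5225} - 4399\right) = \left(51 + 27099\right) \left(- \frac{1}{5225} - 4399\right) = 27150 \left(- \frac{22984776}{5225}\right) = - \frac{24961466736}{209}$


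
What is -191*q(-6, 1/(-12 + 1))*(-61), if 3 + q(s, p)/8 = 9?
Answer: 559248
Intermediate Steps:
q(s, p) = 48 (q(s, p) = -24 + 8*9 = -24 + 72 = 48)
-191*q(-6, 1/(-12 + 1))*(-61) = -191*48*(-61) = -9168*(-61) = 559248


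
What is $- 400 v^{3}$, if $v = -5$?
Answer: $50000$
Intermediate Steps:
$- 400 v^{3} = - 400 \left(-5\right)^{3} = \left(-400\right) \left(-125\right) = 50000$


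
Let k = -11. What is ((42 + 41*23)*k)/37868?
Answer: -10835/37868 ≈ -0.28613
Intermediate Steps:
((42 + 41*23)*k)/37868 = ((42 + 41*23)*(-11))/37868 = ((42 + 943)*(-11))*(1/37868) = (985*(-11))*(1/37868) = -10835*1/37868 = -10835/37868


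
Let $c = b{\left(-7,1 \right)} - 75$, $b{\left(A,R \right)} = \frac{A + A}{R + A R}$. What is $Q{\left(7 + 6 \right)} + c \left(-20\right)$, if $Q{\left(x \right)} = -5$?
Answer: $\frac{4345}{3} \approx 1448.3$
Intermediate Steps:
$b{\left(A,R \right)} = \frac{2 A}{R + A R}$
$c = - \frac{218}{3}$ ($c = 2 \left(-7\right) 1^{-1} \frac{1}{1 - 7} - 75 = 2 \left(-7\right) 1 \frac{1}{-6} - 75 = 2 \left(-7\right) 1 \left(- \frac{1}{6}\right) - 75 = \frac{7}{3} - 75 = - \frac{218}{3} \approx -72.667$)
$Q{\left(7 + 6 \right)} + c \left(-20\right) = -5 - - \frac{4360}{3} = -5 + \frac{4360}{3} = \frac{4345}{3}$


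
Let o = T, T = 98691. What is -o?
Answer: -98691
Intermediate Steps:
o = 98691
-o = -1*98691 = -98691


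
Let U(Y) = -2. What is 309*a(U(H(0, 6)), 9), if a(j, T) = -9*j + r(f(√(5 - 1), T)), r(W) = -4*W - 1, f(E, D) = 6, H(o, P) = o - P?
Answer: -2163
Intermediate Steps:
r(W) = -1 - 4*W
a(j, T) = -25 - 9*j (a(j, T) = -9*j + (-1 - 4*6) = -9*j + (-1 - 24) = -9*j - 25 = -25 - 9*j)
309*a(U(H(0, 6)), 9) = 309*(-25 - 9*(-2)) = 309*(-25 + 18) = 309*(-7) = -2163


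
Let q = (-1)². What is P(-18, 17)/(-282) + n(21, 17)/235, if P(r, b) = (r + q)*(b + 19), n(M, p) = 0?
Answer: 102/47 ≈ 2.1702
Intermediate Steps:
q = 1
P(r, b) = (1 + r)*(19 + b) (P(r, b) = (r + 1)*(b + 19) = (1 + r)*(19 + b))
P(-18, 17)/(-282) + n(21, 17)/235 = (19 + 17 + 19*(-18) + 17*(-18))/(-282) + 0/235 = (19 + 17 - 342 - 306)*(-1/282) + 0*(1/235) = -612*(-1/282) + 0 = 102/47 + 0 = 102/47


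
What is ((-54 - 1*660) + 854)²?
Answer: 19600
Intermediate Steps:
((-54 - 1*660) + 854)² = ((-54 - 660) + 854)² = (-714 + 854)² = 140² = 19600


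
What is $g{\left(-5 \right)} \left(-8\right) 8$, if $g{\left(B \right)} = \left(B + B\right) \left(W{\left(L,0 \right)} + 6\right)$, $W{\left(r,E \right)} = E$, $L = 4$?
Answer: $3840$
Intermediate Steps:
$g{\left(B \right)} = 12 B$ ($g{\left(B \right)} = \left(B + B\right) \left(0 + 6\right) = 2 B 6 = 12 B$)
$g{\left(-5 \right)} \left(-8\right) 8 = 12 \left(-5\right) \left(-8\right) 8 = \left(-60\right) \left(-8\right) 8 = 480 \cdot 8 = 3840$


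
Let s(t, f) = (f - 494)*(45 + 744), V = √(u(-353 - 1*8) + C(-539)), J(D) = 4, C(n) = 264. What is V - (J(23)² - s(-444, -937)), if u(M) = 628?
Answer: -1129075 + 2*√223 ≈ -1.1290e+6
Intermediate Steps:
V = 2*√223 (V = √(628 + 264) = √892 = 2*√223 ≈ 29.866)
s(t, f) = -389766 + 789*f (s(t, f) = (-494 + f)*789 = -389766 + 789*f)
V - (J(23)² - s(-444, -937)) = 2*√223 - (4² - (-389766 + 789*(-937))) = 2*√223 - (16 - (-389766 - 739293)) = 2*√223 - (16 - 1*(-1129059)) = 2*√223 - (16 + 1129059) = 2*√223 - 1*1129075 = 2*√223 - 1129075 = -1129075 + 2*√223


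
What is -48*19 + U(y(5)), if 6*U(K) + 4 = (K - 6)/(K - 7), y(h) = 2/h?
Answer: -90340/99 ≈ -912.53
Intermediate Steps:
U(K) = -2/3 + (-6 + K)/(6*(-7 + K)) (U(K) = -2/3 + ((K - 6)/(K - 7))/6 = -2/3 + ((-6 + K)/(-7 + K))/6 = -2/3 + (-6 + K)/(6*(-7 + K)))
-48*19 + U(y(5)) = -48*19 + (22 - 6/5)/(6*(-7 + 2/5)) = -912 + (22 - 6/5)/(6*(-7 + 2*(1/5))) = -912 + (22 - 3*2/5)/(6*(-7 + 2/5)) = -912 + (22 - 6/5)/(6*(-33/5)) = -912 + (1/6)*(-5/33)*(104/5) = -912 - 52/99 = -90340/99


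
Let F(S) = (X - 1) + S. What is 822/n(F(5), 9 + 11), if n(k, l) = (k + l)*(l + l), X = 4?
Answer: 411/560 ≈ 0.73393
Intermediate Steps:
F(S) = 3 + S (F(S) = (4 - 1) + S = 3 + S)
n(k, l) = 2*l*(k + l) (n(k, l) = (k + l)*(2*l) = 2*l*(k + l))
822/n(F(5), 9 + 11) = 822/((2*(9 + 11)*((3 + 5) + (9 + 11)))) = 822/((2*20*(8 + 20))) = 822/((2*20*28)) = 822/1120 = 822*(1/1120) = 411/560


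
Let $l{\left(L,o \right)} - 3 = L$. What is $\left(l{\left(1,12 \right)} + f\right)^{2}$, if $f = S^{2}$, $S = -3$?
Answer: $169$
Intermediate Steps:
$l{\left(L,o \right)} = 3 + L$
$f = 9$ ($f = \left(-3\right)^{2} = 9$)
$\left(l{\left(1,12 \right)} + f\right)^{2} = \left(\left(3 + 1\right) + 9\right)^{2} = \left(4 + 9\right)^{2} = 13^{2} = 169$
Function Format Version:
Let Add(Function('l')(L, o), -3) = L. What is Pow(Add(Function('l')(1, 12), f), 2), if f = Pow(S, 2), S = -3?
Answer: 169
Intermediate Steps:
Function('l')(L, o) = Add(3, L)
f = 9 (f = Pow(-3, 2) = 9)
Pow(Add(Function('l')(1, 12), f), 2) = Pow(Add(Add(3, 1), 9), 2) = Pow(Add(4, 9), 2) = Pow(13, 2) = 169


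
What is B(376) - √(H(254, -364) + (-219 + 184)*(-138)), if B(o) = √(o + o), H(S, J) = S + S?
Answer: -√5338 + 4*√47 ≈ -45.639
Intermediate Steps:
H(S, J) = 2*S
B(o) = √2*√o (B(o) = √(2*o) = √2*√o)
B(376) - √(H(254, -364) + (-219 + 184)*(-138)) = √2*√376 - √(2*254 + (-219 + 184)*(-138)) = √2*(2*√94) - √(508 - 35*(-138)) = 4*√47 - √(508 + 4830) = 4*√47 - √5338 = -√5338 + 4*√47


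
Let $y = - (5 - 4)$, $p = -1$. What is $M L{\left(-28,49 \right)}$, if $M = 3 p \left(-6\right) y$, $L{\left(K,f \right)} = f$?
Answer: $-882$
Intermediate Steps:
$y = -1$ ($y = \left(-1\right) 1 = -1$)
$M = -18$ ($M = 3 \left(-1\right) \left(-6\right) \left(-1\right) = \left(-3\right) \left(-6\right) \left(-1\right) = 18 \left(-1\right) = -18$)
$M L{\left(-28,49 \right)} = \left(-18\right) 49 = -882$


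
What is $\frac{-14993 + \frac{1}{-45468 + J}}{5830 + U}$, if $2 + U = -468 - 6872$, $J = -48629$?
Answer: $\frac{705398161}{71137332} \approx 9.916$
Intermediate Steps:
$U = -7342$ ($U = -2 - 7340 = -7342$)
$\frac{-14993 + \frac{1}{-45468 + J}}{5830 + U} = \frac{-14993 + \frac{1}{-45468 - 48629}}{5830 - 7342} = \frac{-14993 + \frac{1}{-94097}}{-1512} = \left(-14993 - \frac{1}{94097}\right) \left(- \frac{1}{1512}\right) = \left(- \frac{1410796322}{94097}\right) \left(- \frac{1}{1512}\right) = \frac{705398161}{71137332}$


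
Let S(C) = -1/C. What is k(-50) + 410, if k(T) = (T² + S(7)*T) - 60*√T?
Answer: 20420/7 - 300*I*√2 ≈ 2917.1 - 424.26*I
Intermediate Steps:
k(T) = T² - 60*√T - T/7 (k(T) = (T² + (-1/7)*T) - 60*√T = (T² + (-1*⅐)*T) - 60*√T = (T² - T/7) - 60*√T = T² - 60*√T - T/7)
k(-50) + 410 = ((-50)² - 300*I*√2 - ⅐*(-50)) + 410 = (2500 - 300*I*√2 + 50/7) + 410 = (17550/7 - 300*I*√2) + 410 = 20420/7 - 300*I*√2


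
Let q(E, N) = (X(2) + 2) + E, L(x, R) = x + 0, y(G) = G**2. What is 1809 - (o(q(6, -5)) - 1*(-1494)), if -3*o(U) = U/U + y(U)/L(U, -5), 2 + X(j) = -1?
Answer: 317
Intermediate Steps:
X(j) = -3 (X(j) = -2 - 1 = -3)
L(x, R) = x
q(E, N) = -1 + E (q(E, N) = (-3 + 2) + E = -1 + E)
o(U) = -1/3 - U/3 (o(U) = -(U/U + U**2/U)/3 = -(1 + U)/3 = -1/3 - U/3)
1809 - (o(q(6, -5)) - 1*(-1494)) = 1809 - ((-1/3 - (-1 + 6)/3) - 1*(-1494)) = 1809 - ((-1/3 - 1/3*5) + 1494) = 1809 - ((-1/3 - 5/3) + 1494) = 1809 - (-2 + 1494) = 1809 - 1*1492 = 1809 - 1492 = 317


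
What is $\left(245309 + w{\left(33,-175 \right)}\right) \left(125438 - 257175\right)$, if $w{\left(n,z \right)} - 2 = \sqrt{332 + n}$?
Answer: $-32316535207 - 131737 \sqrt{365} \approx -3.2319 \cdot 10^{10}$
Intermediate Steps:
$w{\left(n,z \right)} = 2 + \sqrt{332 + n}$
$\left(245309 + w{\left(33,-175 \right)}\right) \left(125438 - 257175\right) = \left(245309 + \left(2 + \sqrt{332 + 33}\right)\right) \left(125438 - 257175\right) = \left(245309 + \left(2 + \sqrt{365}\right)\right) \left(-131737\right) = \left(245311 + \sqrt{365}\right) \left(-131737\right) = -32316535207 - 131737 \sqrt{365}$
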